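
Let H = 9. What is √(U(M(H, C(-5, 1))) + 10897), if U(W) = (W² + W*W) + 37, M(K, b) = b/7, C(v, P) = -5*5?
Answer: 2*√134254/7 ≈ 104.69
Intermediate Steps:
C(v, P) = -25
M(K, b) = b/7 (M(K, b) = b*(⅐) = b/7)
U(W) = 37 + 2*W² (U(W) = (W² + W²) + 37 = 2*W² + 37 = 37 + 2*W²)
√(U(M(H, C(-5, 1))) + 10897) = √((37 + 2*((⅐)*(-25))²) + 10897) = √((37 + 2*(-25/7)²) + 10897) = √((37 + 2*(625/49)) + 10897) = √((37 + 1250/49) + 10897) = √(3063/49 + 10897) = √(537016/49) = 2*√134254/7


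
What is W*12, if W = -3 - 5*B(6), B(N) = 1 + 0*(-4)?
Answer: -96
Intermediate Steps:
B(N) = 1 (B(N) = 1 + 0 = 1)
W = -8 (W = -3 - 5*1 = -3 - 5 = -8)
W*12 = -8*12 = -96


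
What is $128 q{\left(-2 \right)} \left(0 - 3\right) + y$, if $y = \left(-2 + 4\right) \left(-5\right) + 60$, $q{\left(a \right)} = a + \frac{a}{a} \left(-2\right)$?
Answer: $1586$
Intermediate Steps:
$q{\left(a \right)} = -2 + a$ ($q{\left(a \right)} = a + 1 \left(-2\right) = a - 2 = -2 + a$)
$y = 50$ ($y = 2 \left(-5\right) + 60 = -10 + 60 = 50$)
$128 q{\left(-2 \right)} \left(0 - 3\right) + y = 128 \left(-2 - 2\right) \left(0 - 3\right) + 50 = 128 \left(\left(-4\right) \left(-3\right)\right) + 50 = 128 \cdot 12 + 50 = 1536 + 50 = 1586$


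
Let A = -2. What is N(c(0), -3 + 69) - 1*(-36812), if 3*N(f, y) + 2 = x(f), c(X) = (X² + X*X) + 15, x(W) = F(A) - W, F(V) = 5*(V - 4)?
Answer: 110389/3 ≈ 36796.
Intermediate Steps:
F(V) = -20 + 5*V (F(V) = 5*(-4 + V) = -20 + 5*V)
x(W) = -30 - W (x(W) = (-20 + 5*(-2)) - W = (-20 - 10) - W = -30 - W)
c(X) = 15 + 2*X² (c(X) = (X² + X²) + 15 = 2*X² + 15 = 15 + 2*X²)
N(f, y) = -32/3 - f/3 (N(f, y) = -⅔ + (-30 - f)/3 = -⅔ + (-10 - f/3) = -32/3 - f/3)
N(c(0), -3 + 69) - 1*(-36812) = (-32/3 - (15 + 2*0²)/3) - 1*(-36812) = (-32/3 - (15 + 2*0)/3) + 36812 = (-32/3 - (15 + 0)/3) + 36812 = (-32/3 - ⅓*15) + 36812 = (-32/3 - 5) + 36812 = -47/3 + 36812 = 110389/3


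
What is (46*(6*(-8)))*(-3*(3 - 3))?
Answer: 0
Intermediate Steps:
(46*(6*(-8)))*(-3*(3 - 3)) = (46*(-48))*(-3*0) = -2208*0 = 0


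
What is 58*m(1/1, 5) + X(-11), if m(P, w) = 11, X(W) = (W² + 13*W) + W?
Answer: 605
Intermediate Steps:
X(W) = W² + 14*W
58*m(1/1, 5) + X(-11) = 58*11 - 11*(14 - 11) = 638 - 11*3 = 638 - 33 = 605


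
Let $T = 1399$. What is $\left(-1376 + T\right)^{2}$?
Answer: $529$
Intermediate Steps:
$\left(-1376 + T\right)^{2} = \left(-1376 + 1399\right)^{2} = 23^{2} = 529$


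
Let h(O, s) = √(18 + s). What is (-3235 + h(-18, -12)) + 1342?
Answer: -1893 + √6 ≈ -1890.6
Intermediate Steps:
(-3235 + h(-18, -12)) + 1342 = (-3235 + √(18 - 12)) + 1342 = (-3235 + √6) + 1342 = -1893 + √6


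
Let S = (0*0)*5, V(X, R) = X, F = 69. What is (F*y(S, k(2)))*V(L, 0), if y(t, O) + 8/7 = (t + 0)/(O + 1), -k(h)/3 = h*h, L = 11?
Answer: -6072/7 ≈ -867.43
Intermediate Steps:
k(h) = -3*h² (k(h) = -3*h*h = -3*h²)
S = 0 (S = 0*5 = 0)
y(t, O) = -8/7 + t/(1 + O) (y(t, O) = -8/7 + (t + 0)/(O + 1) = -8/7 + t/(1 + O))
(F*y(S, k(2)))*V(L, 0) = (69*((-8 - (-24)*2² + 7*0)/(7*(1 - 3*2²))))*11 = (69*((-8 - (-24)*4 + 0)/(7*(1 - 3*4))))*11 = (69*((-8 - 8*(-12) + 0)/(7*(1 - 12))))*11 = (69*((⅐)*(-8 + 96 + 0)/(-11)))*11 = (69*((⅐)*(-1/11)*88))*11 = (69*(-8/7))*11 = -552/7*11 = -6072/7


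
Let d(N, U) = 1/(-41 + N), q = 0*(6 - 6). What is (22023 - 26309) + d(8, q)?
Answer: -141439/33 ≈ -4286.0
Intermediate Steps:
q = 0 (q = 0*0 = 0)
(22023 - 26309) + d(8, q) = (22023 - 26309) + 1/(-41 + 8) = -4286 + 1/(-33) = -4286 - 1/33 = -141439/33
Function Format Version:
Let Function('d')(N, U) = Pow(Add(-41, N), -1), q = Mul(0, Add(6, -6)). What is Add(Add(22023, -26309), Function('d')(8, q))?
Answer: Rational(-141439, 33) ≈ -4286.0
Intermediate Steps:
q = 0 (q = Mul(0, 0) = 0)
Add(Add(22023, -26309), Function('d')(8, q)) = Add(Add(22023, -26309), Pow(Add(-41, 8), -1)) = Add(-4286, Pow(-33, -1)) = Add(-4286, Rational(-1, 33)) = Rational(-141439, 33)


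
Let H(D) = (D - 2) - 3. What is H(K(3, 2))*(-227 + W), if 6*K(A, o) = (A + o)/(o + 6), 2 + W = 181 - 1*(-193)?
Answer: -34075/48 ≈ -709.90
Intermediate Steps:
W = 372 (W = -2 + (181 - 1*(-193)) = -2 + (181 + 193) = -2 + 374 = 372)
K(A, o) = (A + o)/(6*(6 + o)) (K(A, o) = ((A + o)/(o + 6))/6 = ((A + o)/(6 + o))/6 = (A + o)/(6*(6 + o)))
H(D) = -5 + D (H(D) = (-2 + D) - 3 = -5 + D)
H(K(3, 2))*(-227 + W) = (-5 + (3 + 2)/(6*(6 + 2)))*(-227 + 372) = (-5 + (⅙)*5/8)*145 = (-5 + (⅙)*(⅛)*5)*145 = (-5 + 5/48)*145 = -235/48*145 = -34075/48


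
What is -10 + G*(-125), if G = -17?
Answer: 2115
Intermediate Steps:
-10 + G*(-125) = -10 - 17*(-125) = -10 + 2125 = 2115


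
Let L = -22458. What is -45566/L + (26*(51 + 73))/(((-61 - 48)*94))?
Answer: 98616161/57526167 ≈ 1.7143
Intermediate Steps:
-45566/L + (26*(51 + 73))/(((-61 - 48)*94)) = -45566/(-22458) + (26*(51 + 73))/(((-61 - 48)*94)) = -45566*(-1/22458) + (26*124)/((-109*94)) = 22783/11229 + 3224/(-10246) = 22783/11229 + 3224*(-1/10246) = 22783/11229 - 1612/5123 = 98616161/57526167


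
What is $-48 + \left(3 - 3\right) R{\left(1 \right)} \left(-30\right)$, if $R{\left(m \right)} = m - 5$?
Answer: $-48$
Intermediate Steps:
$R{\left(m \right)} = -5 + m$
$-48 + \left(3 - 3\right) R{\left(1 \right)} \left(-30\right) = -48 + \left(3 - 3\right) \left(-5 + 1\right) \left(-30\right) = -48 + 0 \left(-4\right) \left(-30\right) = -48 + 0 \left(-30\right) = -48 + 0 = -48$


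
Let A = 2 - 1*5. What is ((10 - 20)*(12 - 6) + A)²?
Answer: 3969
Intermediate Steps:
A = -3 (A = 2 - 5 = -3)
((10 - 20)*(12 - 6) + A)² = ((10 - 20)*(12 - 6) - 3)² = (-10*6 - 3)² = (-60 - 3)² = (-63)² = 3969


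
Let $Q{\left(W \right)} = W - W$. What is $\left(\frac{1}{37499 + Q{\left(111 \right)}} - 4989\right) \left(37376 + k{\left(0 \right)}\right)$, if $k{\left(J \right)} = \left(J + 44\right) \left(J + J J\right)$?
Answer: $- \frac{6992395893760}{37499} \approx -1.8647 \cdot 10^{8}$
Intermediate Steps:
$Q{\left(W \right)} = 0$
$k{\left(J \right)} = \left(44 + J\right) \left(J + J^{2}\right)$
$\left(\frac{1}{37499 + Q{\left(111 \right)}} - 4989\right) \left(37376 + k{\left(0 \right)}\right) = \left(\frac{1}{37499 + 0} - 4989\right) \left(37376 + 0 \left(44 + 0^{2} + 45 \cdot 0\right)\right) = \left(\frac{1}{37499} - 4989\right) \left(37376 + 0 \left(44 + 0 + 0\right)\right) = \left(\frac{1}{37499} - 4989\right) \left(37376 + 0 \cdot 44\right) = - \frac{187082510 \left(37376 + 0\right)}{37499} = \left(- \frac{187082510}{37499}\right) 37376 = - \frac{6992395893760}{37499}$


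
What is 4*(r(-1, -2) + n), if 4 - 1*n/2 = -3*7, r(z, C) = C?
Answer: 192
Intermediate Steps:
n = 50 (n = 8 - (-6)*7 = 8 - 2*(-21) = 8 + 42 = 50)
4*(r(-1, -2) + n) = 4*(-2 + 50) = 4*48 = 192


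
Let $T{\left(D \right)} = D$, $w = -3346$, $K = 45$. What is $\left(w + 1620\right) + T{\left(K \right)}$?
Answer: $-1681$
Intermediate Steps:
$\left(w + 1620\right) + T{\left(K \right)} = \left(-3346 + 1620\right) + 45 = -1726 + 45 = -1681$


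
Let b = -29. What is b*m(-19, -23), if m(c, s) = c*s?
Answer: -12673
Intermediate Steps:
b*m(-19, -23) = -(-551)*(-23) = -29*437 = -12673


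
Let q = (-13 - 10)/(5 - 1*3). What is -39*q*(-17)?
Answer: -15249/2 ≈ -7624.5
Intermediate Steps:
q = -23/2 (q = -23/(5 - 3) = -23/2 ≈ -11.500)
-39*q*(-17) = -39*(-23/2)*(-17) = (897/2)*(-17) = -15249/2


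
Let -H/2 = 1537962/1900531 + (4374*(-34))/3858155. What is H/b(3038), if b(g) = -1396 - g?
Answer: 1883685470638/5418749410245395 ≈ 0.00034762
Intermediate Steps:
H = -11302112823828/7332543180305 (H = -2*(1537962/1900531 + (4374*(-34))/3858155) = -2*(1537962*(1/1900531) - 148716*1/3858155) = -2*(1537962/1900531 - 148716/3858155) = -2*5651056411914/7332543180305 = -11302112823828/7332543180305 ≈ -1.5414)
H/b(3038) = -11302112823828/(7332543180305*(-1396 - 1*3038)) = -11302112823828/(7332543180305*(-1396 - 3038)) = -11302112823828/7332543180305/(-4434) = -11302112823828/7332543180305*(-1/4434) = 1883685470638/5418749410245395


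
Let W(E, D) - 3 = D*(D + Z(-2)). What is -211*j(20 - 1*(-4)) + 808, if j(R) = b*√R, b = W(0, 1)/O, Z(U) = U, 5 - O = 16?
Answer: 808 + 844*√6/11 ≈ 995.94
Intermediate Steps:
O = -11 (O = 5 - 1*16 = 5 - 16 = -11)
W(E, D) = 3 + D*(-2 + D) (W(E, D) = 3 + D*(D - 2) = 3 + D*(-2 + D))
b = -2/11 (b = (3 + 1² - 2*1)/(-11) = (3 + 1 - 2)*(-1/11) = 2*(-1/11) = -2/11 ≈ -0.18182)
j(R) = -2*√R/11
-211*j(20 - 1*(-4)) + 808 = -(-422)*√(20 - 1*(-4))/11 + 808 = -(-422)*√(20 + 4)/11 + 808 = -(-422)*√24/11 + 808 = -(-422)*2*√6/11 + 808 = -(-844)*√6/11 + 808 = 844*√6/11 + 808 = 808 + 844*√6/11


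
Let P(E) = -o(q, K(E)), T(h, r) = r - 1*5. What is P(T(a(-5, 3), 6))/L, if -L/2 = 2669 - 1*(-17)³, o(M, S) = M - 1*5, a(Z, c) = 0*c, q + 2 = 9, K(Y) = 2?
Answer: 1/7582 ≈ 0.00013189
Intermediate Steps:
q = 7 (q = -2 + 9 = 7)
a(Z, c) = 0
T(h, r) = -5 + r (T(h, r) = r - 5 = -5 + r)
o(M, S) = -5 + M (o(M, S) = M - 5 = -5 + M)
P(E) = -2 (P(E) = -(-5 + 7) = -1*2 = -2)
L = -15164 (L = -2*(2669 - 1*(-17)³) = -2*(2669 - 1*(-4913)) = -2*(2669 + 4913) = -2*7582 = -15164)
P(T(a(-5, 3), 6))/L = -2/(-15164) = -2*(-1/15164) = 1/7582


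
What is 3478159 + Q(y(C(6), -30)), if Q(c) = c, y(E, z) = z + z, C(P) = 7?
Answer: 3478099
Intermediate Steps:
y(E, z) = 2*z
3478159 + Q(y(C(6), -30)) = 3478159 + 2*(-30) = 3478159 - 60 = 3478099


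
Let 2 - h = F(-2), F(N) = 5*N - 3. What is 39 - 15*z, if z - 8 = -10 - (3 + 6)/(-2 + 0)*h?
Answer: -1887/2 ≈ -943.50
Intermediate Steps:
F(N) = -3 + 5*N
h = 15 (h = 2 - (-3 + 5*(-2)) = 2 - (-3 - 10) = 2 - 1*(-13) = 2 + 13 = 15)
z = 131/2 (z = 8 + (-10 - (3 + 6)/(-2 + 0)*15) = 8 + (-10 - 9/(-2)*15) = 8 + (-10 - 9*(-½)*15) = 8 + (-10 - (-9)*15/2) = 8 + (-10 - 1*(-135/2)) = 8 + (-10 + 135/2) = 8 + 115/2 = 131/2 ≈ 65.500)
39 - 15*z = 39 - 15*131/2 = 39 - 1965/2 = -1887/2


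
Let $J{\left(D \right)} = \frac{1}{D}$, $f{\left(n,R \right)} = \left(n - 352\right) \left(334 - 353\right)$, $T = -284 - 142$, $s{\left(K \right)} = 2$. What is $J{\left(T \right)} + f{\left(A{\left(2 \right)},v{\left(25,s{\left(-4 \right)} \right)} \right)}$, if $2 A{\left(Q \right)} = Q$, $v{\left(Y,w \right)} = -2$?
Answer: $\frac{2840993}{426} \approx 6669.0$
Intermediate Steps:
$T = -426$ ($T = -284 - 142 = -426$)
$A{\left(Q \right)} = \frac{Q}{2}$
$f{\left(n,R \right)} = 6688 - 19 n$ ($f{\left(n,R \right)} = \left(-352 + n\right) \left(-19\right) = 6688 - 19 n$)
$J{\left(T \right)} + f{\left(A{\left(2 \right)},v{\left(25,s{\left(-4 \right)} \right)} \right)} = \frac{1}{-426} + \left(6688 - 19 \cdot \frac{1}{2} \cdot 2\right) = - \frac{1}{426} + \left(6688 - 19\right) = - \frac{1}{426} + 6669 = \frac{2840993}{426}$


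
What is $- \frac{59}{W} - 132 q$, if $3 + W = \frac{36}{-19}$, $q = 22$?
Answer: $- \frac{268951}{93} \approx -2891.9$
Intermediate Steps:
$W = - \frac{93}{19}$ ($W = -3 + \frac{36}{-19} = -3 + 36 \left(- \frac{1}{19}\right) = -3 - \frac{36}{19} = - \frac{93}{19} \approx -4.8947$)
$- \frac{59}{W} - 132 q = - \frac{59}{- \frac{93}{19}} - 2904 = \left(-59\right) \left(- \frac{19}{93}\right) - 2904 = \frac{1121}{93} - 2904 = - \frac{268951}{93}$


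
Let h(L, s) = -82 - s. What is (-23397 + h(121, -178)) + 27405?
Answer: 4104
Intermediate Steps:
(-23397 + h(121, -178)) + 27405 = (-23397 + (-82 - 1*(-178))) + 27405 = (-23397 + (-82 + 178)) + 27405 = (-23397 + 96) + 27405 = -23301 + 27405 = 4104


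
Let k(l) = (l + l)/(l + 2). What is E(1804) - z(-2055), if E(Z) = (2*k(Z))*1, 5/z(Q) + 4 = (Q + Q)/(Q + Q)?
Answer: 5113/903 ≈ 5.6622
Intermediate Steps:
k(l) = 2*l/(2 + l) (k(l) = (2*l)/(2 + l) = 2*l/(2 + l))
z(Q) = -5/3 (z(Q) = 5/(-4 + (Q + Q)/(Q + Q)) = 5/(-4 + (2*Q)/((2*Q))) = 5/(-4 + (2*Q)*(1/(2*Q))) = 5/(-4 + 1) = 5/(-3) = 5*(-1/3) = -5/3)
E(Z) = 4*Z/(2 + Z) (E(Z) = (2*(2*Z/(2 + Z)))*1 = (4*Z/(2 + Z))*1 = 4*Z/(2 + Z))
E(1804) - z(-2055) = 4*1804/(2 + 1804) - 1*(-5/3) = 4*1804/1806 + 5/3 = 4*1804*(1/1806) + 5/3 = 3608/903 + 5/3 = 5113/903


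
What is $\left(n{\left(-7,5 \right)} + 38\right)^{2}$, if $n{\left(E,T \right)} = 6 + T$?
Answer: $2401$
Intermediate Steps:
$\left(n{\left(-7,5 \right)} + 38\right)^{2} = \left(\left(6 + 5\right) + 38\right)^{2} = \left(11 + 38\right)^{2} = 49^{2} = 2401$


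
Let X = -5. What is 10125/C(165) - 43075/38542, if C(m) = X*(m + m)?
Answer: -1537705/211981 ≈ -7.2540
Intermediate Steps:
C(m) = -10*m (C(m) = -5*(m + m) = -10*m)
10125/C(165) - 43075/38542 = 10125/((-10*165)) - 43075/38542 = 10125/(-1650) - 43075*1/38542 = 10125*(-1/1650) - 43075/38542 = -135/22 - 43075/38542 = -1537705/211981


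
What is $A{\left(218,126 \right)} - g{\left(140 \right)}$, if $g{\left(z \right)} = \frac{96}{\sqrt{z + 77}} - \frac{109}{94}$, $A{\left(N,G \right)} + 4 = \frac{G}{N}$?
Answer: $- \frac{23181}{10246} - \frac{96 \sqrt{217}}{217} \approx -8.7793$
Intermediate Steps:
$A{\left(N,G \right)} = -4 + \frac{G}{N}$
$g{\left(z \right)} = - \frac{109}{94} + \frac{96}{\sqrt{77 + z}}$ ($g{\left(z \right)} = \frac{96}{\sqrt{77 + z}} - \frac{109}{94} = - \frac{109}{94} + \frac{96}{\sqrt{77 + z}}$)
$A{\left(218,126 \right)} - g{\left(140 \right)} = \left(-4 + \frac{126}{218}\right) - \left(- \frac{109}{94} + \frac{96}{\sqrt{77 + 140}}\right) = \left(-4 + 126 \cdot \frac{1}{218}\right) - \left(- \frac{109}{94} + \frac{96}{\sqrt{217}}\right) = \left(-4 + \frac{63}{109}\right) - \left(- \frac{109}{94} + 96 \frac{\sqrt{217}}{217}\right) = - \frac{373}{109} - \left(- \frac{109}{94} + \frac{96 \sqrt{217}}{217}\right) = - \frac{373}{109} + \left(\frac{109}{94} - \frac{96 \sqrt{217}}{217}\right) = - \frac{23181}{10246} - \frac{96 \sqrt{217}}{217}$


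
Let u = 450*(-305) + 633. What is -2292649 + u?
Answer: -2429266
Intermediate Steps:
u = -136617 (u = -137250 + 633 = -136617)
-2292649 + u = -2292649 - 136617 = -2429266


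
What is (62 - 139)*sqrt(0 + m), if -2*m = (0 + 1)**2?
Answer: -77*I*sqrt(2)/2 ≈ -54.447*I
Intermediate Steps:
m = -1/2 (m = -(0 + 1)**2/2 = -1/2*1**2 = -1/2*1 = -1/2 ≈ -0.50000)
(62 - 139)*sqrt(0 + m) = (62 - 139)*sqrt(0 - 1/2) = -77*I*sqrt(2)/2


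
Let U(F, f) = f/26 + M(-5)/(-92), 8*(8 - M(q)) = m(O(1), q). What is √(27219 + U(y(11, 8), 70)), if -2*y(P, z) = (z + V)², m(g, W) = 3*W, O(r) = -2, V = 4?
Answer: 5*√6230110510/2392 ≈ 164.99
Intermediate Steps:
M(q) = 8 - 3*q/8
y(P, z) = -(4 + z)²/2 (y(P, z) = -(z + 4)²/2 = -(4 + z)²/2)
U(F, f) = -79/736 + f/26 (U(F, f) = f/26 + (8 - 3/8*(-5))/(-92) = f*(1/26) + (8 + 15/8)*(-1/92) = f/26 + (79/8)*(-1/92) = f/26 - 79/736 = -79/736 + f/26)
√(27219 + U(y(11, 8), 70)) = √(27219 + (-79/736 + (1/26)*70)) = √(27219 + (-79/736 + 35/13)) = √(27219 + 24733/9568) = √(260456125/9568) = 5*√6230110510/2392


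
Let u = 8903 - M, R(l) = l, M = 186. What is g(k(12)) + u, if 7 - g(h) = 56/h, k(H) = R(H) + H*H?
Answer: 340222/39 ≈ 8723.6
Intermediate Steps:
k(H) = H + H² (k(H) = H + H*H = H + H²)
u = 8717 (u = 8903 - 1*186 = 8903 - 186 = 8717)
g(h) = 7 - 56/h
g(k(12)) + u = (7 - 56*1/(12*(1 + 12))) + 8717 = (7 - 56/(12*13)) + 8717 = (7 - 56/156) + 8717 = (7 - 56*1/156) + 8717 = (7 - 14/39) + 8717 = 259/39 + 8717 = 340222/39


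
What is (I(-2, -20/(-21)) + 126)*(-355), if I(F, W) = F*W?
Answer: -925130/21 ≈ -44054.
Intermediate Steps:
(I(-2, -20/(-21)) + 126)*(-355) = (-(-40)/(-21) + 126)*(-355) = (-(-40)*(-1)/21 + 126)*(-355) = (-2*20/21 + 126)*(-355) = (-40/21 + 126)*(-355) = (2606/21)*(-355) = -925130/21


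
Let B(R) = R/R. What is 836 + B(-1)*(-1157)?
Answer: -321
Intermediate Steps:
B(R) = 1
836 + B(-1)*(-1157) = 836 + 1*(-1157) = 836 - 1157 = -321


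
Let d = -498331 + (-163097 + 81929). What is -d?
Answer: 579499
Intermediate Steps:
d = -579499 (d = -498331 - 81168 = -579499)
-d = -1*(-579499) = 579499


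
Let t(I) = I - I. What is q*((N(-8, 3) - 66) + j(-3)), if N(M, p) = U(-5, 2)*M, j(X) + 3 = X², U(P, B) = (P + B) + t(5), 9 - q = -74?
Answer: -2988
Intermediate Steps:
q = 83 (q = 9 - 1*(-74) = 9 + 74 = 83)
t(I) = 0
U(P, B) = B + P (U(P, B) = (P + B) + 0 = (B + P) + 0 = B + P)
j(X) = -3 + X²
N(M, p) = -3*M (N(M, p) = (2 - 5)*M = -3*M)
q*((N(-8, 3) - 66) + j(-3)) = 83*((-3*(-8) - 66) + (-3 + (-3)²)) = 83*((24 - 66) + (-3 + 9)) = 83*(-42 + 6) = 83*(-36) = -2988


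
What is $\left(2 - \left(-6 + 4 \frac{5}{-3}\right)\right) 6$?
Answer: $88$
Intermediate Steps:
$\left(2 - \left(-6 + 4 \frac{5}{-3}\right)\right) 6 = \left(2 - \left(-6 + 4 \cdot 5 \left(- \frac{1}{3}\right)\right)\right) 6 = \left(2 + \left(\left(-4\right) \left(- \frac{5}{3}\right) + 6\right)\right) 6 = \left(2 + \left(\frac{20}{3} + 6\right)\right) 6 = \left(2 + \frac{38}{3}\right) 6 = \frac{44}{3} \cdot 6 = 88$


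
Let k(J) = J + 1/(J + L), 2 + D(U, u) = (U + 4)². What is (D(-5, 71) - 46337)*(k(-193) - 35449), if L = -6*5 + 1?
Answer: 61108430575/37 ≈ 1.6516e+9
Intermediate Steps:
L = -29 (L = -30 + 1 = -29)
D(U, u) = -2 + (4 + U)² (D(U, u) = -2 + (U + 4)² = -2 + (4 + U)²)
k(J) = J + 1/(-29 + J) (k(J) = J + 1/(J - 29) = J + 1/(-29 + J))
(D(-5, 71) - 46337)*(k(-193) - 35449) = ((-2 + (4 - 5)²) - 46337)*((1 + (-193)² - 29*(-193))/(-29 - 193) - 35449) = ((-2 + (-1)²) - 46337)*((1 + 37249 + 5597)/(-222) - 35449) = ((-2 + 1) - 46337)*(-1/222*42847 - 35449) = (-1 - 46337)*(-42847/222 - 35449) = -46338*(-7912525/222) = 61108430575/37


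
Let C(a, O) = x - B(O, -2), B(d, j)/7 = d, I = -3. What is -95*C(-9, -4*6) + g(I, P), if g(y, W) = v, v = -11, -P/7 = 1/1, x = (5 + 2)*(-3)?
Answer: -13976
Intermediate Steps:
x = -21 (x = 7*(-3) = -21)
P = -7 (P = -7/1 = -7*1 = -7)
B(d, j) = 7*d
g(y, W) = -11
C(a, O) = -21 - 7*O
-95*C(-9, -4*6) + g(I, P) = -95*(-21 - (-28)*6) - 11 = -95*(-21 - 7*(-24)) - 11 = -95*(-21 + 168) - 11 = -95*147 - 11 = -13965 - 11 = -13976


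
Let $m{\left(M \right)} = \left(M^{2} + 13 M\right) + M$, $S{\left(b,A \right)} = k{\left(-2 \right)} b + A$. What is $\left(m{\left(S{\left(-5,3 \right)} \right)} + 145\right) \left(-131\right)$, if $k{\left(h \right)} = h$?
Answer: $-64976$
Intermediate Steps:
$S{\left(b,A \right)} = A - 2 b$ ($S{\left(b,A \right)} = - 2 b + A = A - 2 b$)
$m{\left(M \right)} = M^{2} + 14 M$
$\left(m{\left(S{\left(-5,3 \right)} \right)} + 145\right) \left(-131\right) = \left(\left(3 - -10\right) \left(14 + \left(3 - -10\right)\right) + 145\right) \left(-131\right) = \left(\left(3 + 10\right) \left(14 + \left(3 + 10\right)\right) + 145\right) \left(-131\right) = \left(13 \left(14 + 13\right) + 145\right) \left(-131\right) = \left(13 \cdot 27 + 145\right) \left(-131\right) = \left(351 + 145\right) \left(-131\right) = 496 \left(-131\right) = -64976$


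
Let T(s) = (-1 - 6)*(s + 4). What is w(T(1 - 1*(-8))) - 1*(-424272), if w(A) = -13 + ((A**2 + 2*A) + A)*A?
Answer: -304469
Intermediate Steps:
T(s) = -28 - 7*s (T(s) = -7*(4 + s) = -28 - 7*s)
w(A) = -13 + A*(A**2 + 3*A) (w(A) = -13 + (A**2 + 3*A)*A = -13 + A*(A**2 + 3*A))
w(T(1 - 1*(-8))) - 1*(-424272) = (-13 + (-28 - 7*(1 - 1*(-8)))**3 + 3*(-28 - 7*(1 - 1*(-8)))**2) - 1*(-424272) = (-13 + (-28 - 7*(1 + 8))**3 + 3*(-28 - 7*(1 + 8))**2) + 424272 = (-13 + (-28 - 7*9)**3 + 3*(-28 - 7*9)**2) + 424272 = (-13 + (-28 - 63)**3 + 3*(-28 - 63)**2) + 424272 = (-13 + (-91)**3 + 3*(-91)**2) + 424272 = (-13 - 753571 + 3*8281) + 424272 = (-13 - 753571 + 24843) + 424272 = -728741 + 424272 = -304469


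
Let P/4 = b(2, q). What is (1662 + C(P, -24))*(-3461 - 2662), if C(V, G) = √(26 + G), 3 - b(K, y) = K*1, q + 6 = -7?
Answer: -10176426 - 6123*√2 ≈ -1.0185e+7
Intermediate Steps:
q = -13 (q = -6 - 7 = -13)
b(K, y) = 3 - K
P = 4 (P = 4*(3 - 1*2) = 4*(3 - 2) = 4*1 = 4)
(1662 + C(P, -24))*(-3461 - 2662) = (1662 + √(26 - 24))*(-3461 - 2662) = (1662 + √2)*(-6123) = -10176426 - 6123*√2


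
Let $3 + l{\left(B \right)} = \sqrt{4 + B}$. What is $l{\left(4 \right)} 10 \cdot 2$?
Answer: $-60 + 40 \sqrt{2} \approx -3.4315$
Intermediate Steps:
$l{\left(B \right)} = -3 + \sqrt{4 + B}$
$l{\left(4 \right)} 10 \cdot 2 = \left(-3 + \sqrt{4 + 4}\right) 10 \cdot 2 = \left(-3 + \sqrt{8}\right) 10 \cdot 2 = \left(-3 + 2 \sqrt{2}\right) 10 \cdot 2 = \left(-30 + 20 \sqrt{2}\right) 2 = -60 + 40 \sqrt{2}$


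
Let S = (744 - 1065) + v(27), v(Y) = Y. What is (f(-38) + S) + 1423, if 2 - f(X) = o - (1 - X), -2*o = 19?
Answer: 2359/2 ≈ 1179.5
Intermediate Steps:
o = -19/2 (o = -1/2*19 = -19/2 ≈ -9.5000)
f(X) = 25/2 - X (f(X) = 2 - (-19/2 - (1 - X)) = 2 - (-19/2 + (-1 + X)) = 2 - (-21/2 + X) = 2 + (21/2 - X) = 25/2 - X)
S = -294 (S = (744 - 1065) + 27 = -321 + 27 = -294)
(f(-38) + S) + 1423 = ((25/2 - 1*(-38)) - 294) + 1423 = ((25/2 + 38) - 294) + 1423 = (101/2 - 294) + 1423 = -487/2 + 1423 = 2359/2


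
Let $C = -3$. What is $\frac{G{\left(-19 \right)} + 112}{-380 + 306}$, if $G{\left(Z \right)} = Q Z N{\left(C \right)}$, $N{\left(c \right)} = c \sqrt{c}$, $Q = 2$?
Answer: $- \frac{56}{37} - \frac{57 i \sqrt{3}}{37} \approx -1.5135 - 2.6683 i$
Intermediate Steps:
$N{\left(c \right)} = c^{\frac{3}{2}}$
$G{\left(Z \right)} = - 6 i Z \sqrt{3}$ ($G{\left(Z \right)} = 2 Z \left(-3\right)^{\frac{3}{2}} = 2 Z \left(- 3 i \sqrt{3}\right) = - 6 i Z \sqrt{3}$)
$\frac{G{\left(-19 \right)} + 112}{-380 + 306} = \frac{\left(-6\right) i \left(-19\right) \sqrt{3} + 112}{-380 + 306} = \frac{114 i \sqrt{3} + 112}{-74} = \left(112 + 114 i \sqrt{3}\right) \left(- \frac{1}{74}\right) = - \frac{56}{37} - \frac{57 i \sqrt{3}}{37}$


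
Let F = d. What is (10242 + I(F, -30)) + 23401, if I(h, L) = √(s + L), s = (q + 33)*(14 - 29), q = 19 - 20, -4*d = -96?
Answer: 33643 + I*√510 ≈ 33643.0 + 22.583*I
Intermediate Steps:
d = 24 (d = -¼*(-96) = 24)
q = -1
s = -480 (s = (-1 + 33)*(14 - 29) = 32*(-15) = -480)
F = 24
I(h, L) = √(-480 + L)
(10242 + I(F, -30)) + 23401 = (10242 + √(-480 - 30)) + 23401 = (10242 + √(-510)) + 23401 = (10242 + I*√510) + 23401 = 33643 + I*√510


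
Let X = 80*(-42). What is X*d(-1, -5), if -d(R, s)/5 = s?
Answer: -84000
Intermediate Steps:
X = -3360
d(R, s) = -5*s
X*d(-1, -5) = -(-16800)*(-5) = -3360*25 = -84000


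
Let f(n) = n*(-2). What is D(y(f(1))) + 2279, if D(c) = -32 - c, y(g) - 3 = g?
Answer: 2246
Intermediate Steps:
f(n) = -2*n
y(g) = 3 + g
D(y(f(1))) + 2279 = (-32 - (3 - 2*1)) + 2279 = (-32 - (3 - 2)) + 2279 = (-32 - 1*1) + 2279 = (-32 - 1) + 2279 = -33 + 2279 = 2246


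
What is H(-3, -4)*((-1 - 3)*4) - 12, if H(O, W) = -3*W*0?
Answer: -12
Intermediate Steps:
H(O, W) = 0
H(-3, -4)*((-1 - 3)*4) - 12 = 0*((-1 - 3)*4) - 12 = 0*(-4*4) - 12 = 0*(-16) - 12 = 0 - 12 = -12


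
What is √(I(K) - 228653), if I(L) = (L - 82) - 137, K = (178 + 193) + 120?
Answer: I*√228381 ≈ 477.89*I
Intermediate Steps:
K = 491 (K = 371 + 120 = 491)
I(L) = -219 + L (I(L) = (-82 + L) - 137 = -219 + L)
√(I(K) - 228653) = √((-219 + 491) - 228653) = √(272 - 228653) = √(-228381) = I*√228381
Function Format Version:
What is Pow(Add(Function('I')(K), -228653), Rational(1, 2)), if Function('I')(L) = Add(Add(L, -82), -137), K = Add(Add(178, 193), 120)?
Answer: Mul(I, Pow(228381, Rational(1, 2))) ≈ Mul(477.89, I)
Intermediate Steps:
K = 491 (K = Add(371, 120) = 491)
Function('I')(L) = Add(-219, L) (Function('I')(L) = Add(Add(-82, L), -137) = Add(-219, L))
Pow(Add(Function('I')(K), -228653), Rational(1, 2)) = Pow(Add(Add(-219, 491), -228653), Rational(1, 2)) = Pow(Add(272, -228653), Rational(1, 2)) = Pow(-228381, Rational(1, 2)) = Mul(I, Pow(228381, Rational(1, 2)))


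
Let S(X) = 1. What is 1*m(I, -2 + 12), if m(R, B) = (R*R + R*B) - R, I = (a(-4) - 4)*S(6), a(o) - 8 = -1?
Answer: 36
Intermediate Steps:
a(o) = 7 (a(o) = 8 - 1 = 7)
I = 3 (I = (7 - 4)*1 = 3*1 = 3)
m(R, B) = R**2 - R + B*R (m(R, B) = (R**2 + B*R) - R = R**2 - R + B*R)
1*m(I, -2 + 12) = 1*(3*(-1 + (-2 + 12) + 3)) = 1*(3*(-1 + 10 + 3)) = 1*(3*12) = 1*36 = 36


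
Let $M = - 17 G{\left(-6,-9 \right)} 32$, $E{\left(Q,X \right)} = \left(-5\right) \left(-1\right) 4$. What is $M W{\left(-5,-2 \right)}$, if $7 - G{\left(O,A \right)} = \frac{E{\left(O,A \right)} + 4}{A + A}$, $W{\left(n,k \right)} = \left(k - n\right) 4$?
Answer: $-54400$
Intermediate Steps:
$E{\left(Q,X \right)} = 20$ ($E{\left(Q,X \right)} = 5 \cdot 4 = 20$)
$W{\left(n,k \right)} = - 4 n + 4 k$
$G{\left(O,A \right)} = 7 - \frac{12}{A}$ ($G{\left(O,A \right)} = 7 - \frac{20 + 4}{A + A} = 7 - \frac{24}{2 A} = 7 - 24 \frac{1}{2 A} = 7 - \frac{12}{A}$)
$M = - \frac{13600}{3}$ ($M = - 17 \left(7 - \frac{12}{-9}\right) 32 = - 17 \left(7 - - \frac{4}{3}\right) 32 = - 17 \left(7 + \frac{4}{3}\right) 32 = \left(-17\right) \frac{25}{3} \cdot 32 = \left(- \frac{425}{3}\right) 32 = - \frac{13600}{3} \approx -4533.3$)
$M W{\left(-5,-2 \right)} = - \frac{13600 \left(\left(-4\right) \left(-5\right) + 4 \left(-2\right)\right)}{3} = - \frac{13600 \left(20 - 8\right)}{3} = \left(- \frac{13600}{3}\right) 12 = -54400$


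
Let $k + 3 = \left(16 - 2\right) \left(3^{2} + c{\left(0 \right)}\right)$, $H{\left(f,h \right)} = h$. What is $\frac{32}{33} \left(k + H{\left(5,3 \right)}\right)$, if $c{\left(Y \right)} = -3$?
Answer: $\frac{896}{11} \approx 81.455$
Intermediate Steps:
$k = 81$ ($k = -3 + \left(16 - 2\right) \left(3^{2} - 3\right) = -3 + 14 \left(9 - 3\right) = -3 + 14 \cdot 6 = -3 + 84 = 81$)
$\frac{32}{33} \left(k + H{\left(5,3 \right)}\right) = \frac{32}{33} \left(81 + 3\right) = 32 \cdot \frac{1}{33} \cdot 84 = \frac{32}{33} \cdot 84 = \frac{896}{11}$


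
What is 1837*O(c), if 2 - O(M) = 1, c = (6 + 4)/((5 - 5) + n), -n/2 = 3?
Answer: 1837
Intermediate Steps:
n = -6 (n = -2*3 = -6)
c = -5/3 (c = (6 + 4)/((5 - 5) - 6) = 10/(0 - 6) = 10/(-6) = 10*(-⅙) = -5/3 ≈ -1.6667)
O(M) = 1 (O(M) = 2 - 1*1 = 2 - 1 = 1)
1837*O(c) = 1837*1 = 1837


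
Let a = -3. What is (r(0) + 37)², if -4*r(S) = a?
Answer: 22801/16 ≈ 1425.1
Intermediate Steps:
r(S) = ¾ (r(S) = -¼*(-3) = ¾)
(r(0) + 37)² = (¾ + 37)² = (151/4)² = 22801/16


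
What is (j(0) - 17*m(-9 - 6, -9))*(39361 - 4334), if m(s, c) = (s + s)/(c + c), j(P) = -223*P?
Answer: -2977295/3 ≈ -9.9243e+5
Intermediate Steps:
m(s, c) = s/c (m(s, c) = (2*s)/((2*c)) = (2*s)*(1/(2*c)) = s/c)
(j(0) - 17*m(-9 - 6, -9))*(39361 - 4334) = (-223*0 - 17*(-9 - 6)/(-9))*(39361 - 4334) = (0 - (-255)*(-1)/9)*35027 = (0 - 17*5/3)*35027 = (0 - 85/3)*35027 = -85/3*35027 = -2977295/3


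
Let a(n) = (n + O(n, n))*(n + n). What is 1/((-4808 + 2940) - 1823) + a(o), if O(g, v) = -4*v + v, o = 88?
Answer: -114332417/3691 ≈ -30976.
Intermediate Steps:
O(g, v) = -3*v
a(n) = -4*n**2 (a(n) = (n - 3*n)*(n + n) = (-2*n)*(2*n) = -4*n**2)
1/((-4808 + 2940) - 1823) + a(o) = 1/((-4808 + 2940) - 1823) - 4*88**2 = 1/(-1868 - 1823) - 4*7744 = 1/(-3691) - 30976 = -1/3691 - 30976 = -114332417/3691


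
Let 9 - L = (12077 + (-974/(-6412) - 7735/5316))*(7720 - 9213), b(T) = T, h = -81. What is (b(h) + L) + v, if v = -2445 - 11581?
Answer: 153514983458737/8521548 ≈ 1.8015e+7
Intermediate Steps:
v = -14026
L = 153635196936373/8521548 (L = 9 - (12077 + (-974/(-6412) - 7735/5316))*(7720 - 9213) = 9 - (12077 + (-974*(-1/6412) - 7735*1/5316))*(-1493) = 9 - (12077 + (487/3206 - 7735/5316))*(-1493) = 9 - (12077 - 11104759/8521548)*(-1493) = 9 - 102903630437*(-1493)/8521548 = 9 - 1*(-153635120242441/8521548) = 9 + 153635120242441/8521548 = 153635196936373/8521548 ≈ 1.8029e+7)
(b(h) + L) + v = (-81 + 153635196936373/8521548) - 14026 = 153634506690985/8521548 - 14026 = 153514983458737/8521548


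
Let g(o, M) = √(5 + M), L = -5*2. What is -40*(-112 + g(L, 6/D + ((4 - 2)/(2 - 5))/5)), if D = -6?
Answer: 4480 - 8*√870/3 ≈ 4401.3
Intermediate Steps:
L = -10
-40*(-112 + g(L, 6/D + ((4 - 2)/(2 - 5))/5)) = -40*(-112 + √(5 + (6/(-6) + ((4 - 2)/(2 - 5))/5))) = -40*(-112 + √(5 + (6*(-⅙) + (2/(-3))*(⅕)))) = -40*(-112 + √(5 + (-1 + (2*(-⅓))*(⅕)))) = -40*(-112 + √(5 + (-1 - ⅔*⅕))) = -40*(-112 + √(5 + (-1 - 2/15))) = -40*(-112 + √(5 - 17/15)) = -40*(-112 + √(58/15)) = -40*(-112 + √870/15) = 4480 - 8*√870/3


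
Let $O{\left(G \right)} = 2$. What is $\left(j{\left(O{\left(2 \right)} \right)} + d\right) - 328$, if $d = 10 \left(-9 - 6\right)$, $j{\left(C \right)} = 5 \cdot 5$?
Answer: $-453$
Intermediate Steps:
$j{\left(C \right)} = 25$
$d = -150$ ($d = 10 \left(-15\right) = -150$)
$\left(j{\left(O{\left(2 \right)} \right)} + d\right) - 328 = \left(25 - 150\right) - 328 = -125 - 328 = -453$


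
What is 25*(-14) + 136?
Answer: -214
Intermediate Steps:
25*(-14) + 136 = -350 + 136 = -214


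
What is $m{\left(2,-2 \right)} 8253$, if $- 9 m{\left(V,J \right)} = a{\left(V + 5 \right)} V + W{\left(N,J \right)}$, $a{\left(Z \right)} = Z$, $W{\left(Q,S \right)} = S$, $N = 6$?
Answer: $-11004$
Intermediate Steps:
$m{\left(V,J \right)} = - \frac{J}{9} - \frac{V \left(5 + V\right)}{9}$ ($m{\left(V,J \right)} = - \frac{\left(V + 5\right) V + J}{9} = - \frac{\left(5 + V\right) V + J}{9} = - \frac{V \left(5 + V\right) + J}{9} = - \frac{J + V \left(5 + V\right)}{9} = - \frac{J}{9} - \frac{V \left(5 + V\right)}{9}$)
$m{\left(2,-2 \right)} 8253 = \left(\left(- \frac{1}{9}\right) \left(-2\right) - \frac{2 \left(5 + 2\right)}{9}\right) 8253 = \left(\frac{2}{9} - \frac{2}{9} \cdot 7\right) 8253 = \left(\frac{2}{9} - \frac{14}{9}\right) 8253 = \left(- \frac{4}{3}\right) 8253 = -11004$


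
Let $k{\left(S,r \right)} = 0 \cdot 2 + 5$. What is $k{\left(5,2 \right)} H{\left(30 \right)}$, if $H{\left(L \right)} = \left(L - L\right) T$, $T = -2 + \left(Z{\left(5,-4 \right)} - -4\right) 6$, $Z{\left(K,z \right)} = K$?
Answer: $0$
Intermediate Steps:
$k{\left(S,r \right)} = 5$ ($k{\left(S,r \right)} = 0 + 5 = 5$)
$T = 52$ ($T = -2 + \left(5 - -4\right) 6 = -2 + \left(5 + 4\right) 6 = -2 + 9 \cdot 6 = -2 + 54 = 52$)
$H{\left(L \right)} = 0$ ($H{\left(L \right)} = \left(L - L\right) 52 = 0 \cdot 52 = 0$)
$k{\left(5,2 \right)} H{\left(30 \right)} = 5 \cdot 0 = 0$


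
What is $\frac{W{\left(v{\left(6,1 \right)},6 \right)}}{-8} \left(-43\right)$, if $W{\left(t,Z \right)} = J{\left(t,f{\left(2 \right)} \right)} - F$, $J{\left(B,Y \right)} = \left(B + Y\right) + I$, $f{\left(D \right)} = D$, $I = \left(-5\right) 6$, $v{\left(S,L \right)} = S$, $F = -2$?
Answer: $- \frac{215}{2} \approx -107.5$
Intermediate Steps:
$I = -30$
$J{\left(B,Y \right)} = -30 + B + Y$ ($J{\left(B,Y \right)} = \left(B + Y\right) - 30 = -30 + B + Y$)
$W{\left(t,Z \right)} = -26 + t$ ($W{\left(t,Z \right)} = \left(-30 + t + 2\right) - -2 = \left(-28 + t\right) + 2 = -26 + t$)
$\frac{W{\left(v{\left(6,1 \right)},6 \right)}}{-8} \left(-43\right) = \frac{-26 + 6}{-8} \left(-43\right) = \left(-20\right) \left(- \frac{1}{8}\right) \left(-43\right) = \frac{5}{2} \left(-43\right) = - \frac{215}{2}$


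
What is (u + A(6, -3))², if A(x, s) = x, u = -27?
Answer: 441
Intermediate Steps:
(u + A(6, -3))² = (-27 + 6)² = (-21)² = 441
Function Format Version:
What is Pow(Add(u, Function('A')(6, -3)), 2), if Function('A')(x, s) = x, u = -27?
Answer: 441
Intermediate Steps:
Pow(Add(u, Function('A')(6, -3)), 2) = Pow(Add(-27, 6), 2) = Pow(-21, 2) = 441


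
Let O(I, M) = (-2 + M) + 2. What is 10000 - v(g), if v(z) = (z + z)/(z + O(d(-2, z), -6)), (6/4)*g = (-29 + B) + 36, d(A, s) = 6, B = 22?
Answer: 99971/10 ≈ 9997.1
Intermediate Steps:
O(I, M) = M
g = 58/3 (g = 2*((-29 + 22) + 36)/3 = 2*(-7 + 36)/3 = (⅔)*29 = 58/3 ≈ 19.333)
v(z) = 2*z/(-6 + z) (v(z) = (z + z)/(z - 6) = (2*z)/(-6 + z) = 2*z/(-6 + z))
10000 - v(g) = 10000 - 2*58/(3*(-6 + 58/3)) = 10000 - 2*58/(3*40/3) = 10000 - 2*58*3/(3*40) = 10000 - 1*29/10 = 10000 - 29/10 = 99971/10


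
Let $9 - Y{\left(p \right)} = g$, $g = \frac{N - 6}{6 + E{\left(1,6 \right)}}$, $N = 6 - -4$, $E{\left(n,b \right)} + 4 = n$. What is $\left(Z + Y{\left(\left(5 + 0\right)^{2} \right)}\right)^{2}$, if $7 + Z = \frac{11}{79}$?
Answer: $\frac{36481}{56169} \approx 0.64949$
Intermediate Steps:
$E{\left(n,b \right)} = -4 + n$
$N = 10$ ($N = 6 + 4 = 10$)
$Z = - \frac{542}{79}$ ($Z = -7 + \frac{11}{79} = - \frac{542}{79} \approx -6.8608$)
$g = \frac{4}{3}$ ($g = \frac{10 - 6}{6 + \left(-4 + 1\right)} = \frac{4}{6 - 3} = \frac{4}{3} \approx 1.3333$)
$Y{\left(p \right)} = \frac{23}{3}$ ($Y{\left(p \right)} = 9 - \frac{4}{3} = \frac{23}{3}$)
$\left(Z + Y{\left(\left(5 + 0\right)^{2} \right)}\right)^{2} = \left(- \frac{542}{79} + \frac{23}{3}\right)^{2} = \left(\frac{191}{237}\right)^{2} = \frac{36481}{56169}$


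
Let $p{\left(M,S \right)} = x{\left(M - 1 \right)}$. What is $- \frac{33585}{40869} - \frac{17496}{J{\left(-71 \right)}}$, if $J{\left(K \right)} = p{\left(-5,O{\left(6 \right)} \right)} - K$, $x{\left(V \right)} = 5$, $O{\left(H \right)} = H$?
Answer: $- \frac{3147353}{13623} \approx -231.03$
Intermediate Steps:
$p{\left(M,S \right)} = 5$
$J{\left(K \right)} = 5 - K$
$- \frac{33585}{40869} - \frac{17496}{J{\left(-71 \right)}} = - \frac{33585}{40869} - \frac{17496}{5 - -71} = \left(-33585\right) \frac{1}{40869} - \frac{17496}{5 + 71} = - \frac{11195}{13623} - \frac{17496}{76} = - \frac{11195}{13623} - \frac{4374}{19} = - \frac{3147353}{13623}$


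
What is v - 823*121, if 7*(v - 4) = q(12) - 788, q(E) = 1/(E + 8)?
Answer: -13956819/140 ≈ -99692.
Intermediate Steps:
q(E) = 1/(8 + E)
v = -15199/140 (v = 4 + (1/(8 + 12) - 788)/7 = 4 + (1/20 - 788)/7 = 4 + (1/7)*(-15759/20) = 4 - 15759/140 = -15199/140 ≈ -108.56)
v - 823*121 = -15199/140 - 823*121 = -15199/140 - 99583 = -13956819/140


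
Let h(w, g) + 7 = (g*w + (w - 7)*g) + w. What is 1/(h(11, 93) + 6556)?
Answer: 1/7955 ≈ 0.00012571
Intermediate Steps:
h(w, g) = -7 + w + g*w + g*(-7 + w) (h(w, g) = -7 + ((g*w + (w - 7)*g) + w) = -7 + ((g*w + (-7 + w)*g) + w) = -7 + ((g*w + g*(-7 + w)) + w) = -7 + (w + g*w + g*(-7 + w)) = -7 + w + g*w + g*(-7 + w))
1/(h(11, 93) + 6556) = 1/((-7 + 11 - 7*93 + 2*93*11) + 6556) = 1/((-7 + 11 - 651 + 2046) + 6556) = 1/(1399 + 6556) = 1/7955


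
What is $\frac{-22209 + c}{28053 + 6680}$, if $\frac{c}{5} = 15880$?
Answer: $\frac{57191}{34733} \approx 1.6466$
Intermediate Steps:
$c = 79400$ ($c = 5 \cdot 15880 = 79400$)
$\frac{-22209 + c}{28053 + 6680} = \frac{-22209 + 79400}{28053 + 6680} = \frac{57191}{34733}$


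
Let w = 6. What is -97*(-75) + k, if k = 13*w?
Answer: 7353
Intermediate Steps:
k = 78 (k = 13*6 = 78)
-97*(-75) + k = -97*(-75) + 78 = 7275 + 78 = 7353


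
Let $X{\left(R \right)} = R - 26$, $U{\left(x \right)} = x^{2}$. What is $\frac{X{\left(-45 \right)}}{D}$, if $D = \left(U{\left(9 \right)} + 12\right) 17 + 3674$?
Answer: $- \frac{71}{5255} \approx -0.013511$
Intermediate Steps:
$X{\left(R \right)} = -26 + R$
$D = 5255$ ($D = \left(9^{2} + 12\right) 17 + 3674 = \left(81 + 12\right) 17 + 3674 = 93 \cdot 17 + 3674 = 1581 + 3674 = 5255$)
$\frac{X{\left(-45 \right)}}{D} = \frac{-26 - 45}{5255} = \left(-71\right) \frac{1}{5255} = - \frac{71}{5255}$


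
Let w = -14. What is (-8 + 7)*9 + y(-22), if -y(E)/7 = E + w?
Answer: 243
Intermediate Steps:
y(E) = 98 - 7*E (y(E) = -7*(E - 14) = -7*(-14 + E) = 98 - 7*E)
(-8 + 7)*9 + y(-22) = (-8 + 7)*9 + (98 - 7*(-22)) = -1*9 + (98 + 154) = -9 + 252 = 243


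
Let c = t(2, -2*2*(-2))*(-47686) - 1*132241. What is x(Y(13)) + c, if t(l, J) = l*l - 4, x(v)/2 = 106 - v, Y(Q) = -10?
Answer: -132009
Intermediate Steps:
x(v) = 212 - 2*v (x(v) = 2*(106 - v) = 212 - 2*v)
t(l, J) = -4 + l**2 (t(l, J) = l**2 - 4 = -4 + l**2)
c = -132241 (c = (-4 + 2**2)*(-47686) - 1*132241 = (-4 + 4)*(-47686) - 132241 = 0*(-47686) - 132241 = 0 - 132241 = -132241)
x(Y(13)) + c = (212 - 2*(-10)) - 132241 = (212 + 20) - 132241 = 232 - 132241 = -132009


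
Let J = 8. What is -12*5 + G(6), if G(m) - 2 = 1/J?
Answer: -463/8 ≈ -57.875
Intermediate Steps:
G(m) = 17/8 (G(m) = 2 + 1/8 = 17/8)
-12*5 + G(6) = -12*5 + 17/8 = -60 + 17/8 = -463/8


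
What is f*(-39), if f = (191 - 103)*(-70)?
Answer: 240240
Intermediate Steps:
f = -6160 (f = 88*(-70) = -6160)
f*(-39) = -6160*(-39) = 240240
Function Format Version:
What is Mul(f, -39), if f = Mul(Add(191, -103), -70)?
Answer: 240240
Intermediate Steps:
f = -6160 (f = Mul(88, -70) = -6160)
Mul(f, -39) = Mul(-6160, -39) = 240240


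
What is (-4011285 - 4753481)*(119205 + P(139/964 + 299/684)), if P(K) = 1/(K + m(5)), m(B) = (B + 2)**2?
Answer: -1067422027131323253/1021648 ≈ -1.0448e+12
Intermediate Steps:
m(B) = (2 + B)**2
P(K) = 1/(49 + K) (P(K) = 1/(K + (2 + 5)**2) = 1/(K + 7**2) = 1/(K + 49) = 1/(49 + K))
(-4011285 - 4753481)*(119205 + P(139/964 + 299/684)) = (-4011285 - 4753481)*(119205 + 1/(49 + (139/964 + 299/684))) = -8764766*(119205 + 1/(49 + (139*(1/964) + 299*(1/684)))) = -8764766*(119205 + 1/(49 + (139/964 + 299/684))) = -8764766*(119205 + 1/(49 + 23957/41211)) = -8764766*(119205 + 1/(2043296/41211)) = -8764766*(119205 + 41211/2043296) = -8764766*243571140891/2043296 = -1067422027131323253/1021648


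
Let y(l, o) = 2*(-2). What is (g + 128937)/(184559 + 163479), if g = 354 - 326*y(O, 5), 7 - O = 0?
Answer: 130595/348038 ≈ 0.37523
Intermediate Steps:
O = 7 (O = 7 - 1*0 = 7 + 0 = 7)
y(l, o) = -4
g = 1658 (g = 354 - 326*(-4) = 354 + 1304 = 1658)
(g + 128937)/(184559 + 163479) = (1658 + 128937)/(184559 + 163479) = 130595/348038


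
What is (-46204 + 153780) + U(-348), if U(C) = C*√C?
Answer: 107576 - 696*I*√87 ≈ 1.0758e+5 - 6491.9*I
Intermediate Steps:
U(C) = C^(3/2)
(-46204 + 153780) + U(-348) = (-46204 + 153780) + (-348)^(3/2) = 107576 - 696*I*√87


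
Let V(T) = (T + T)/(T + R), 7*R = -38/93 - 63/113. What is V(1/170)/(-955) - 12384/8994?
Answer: -3256950788766/2365552240615 ≈ -1.3768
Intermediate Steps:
R = -10153/73563 (R = (-38/93 - 63/113)/7 = (⅐)*(-10153/10509) = -10153/73563 ≈ -0.13802)
V(T) = 2*T/(-10153/73563 + T) (V(T) = (T + T)/(T - 10153/73563) = (2*T)/(-10153/73563 + T) = 2*T/(-10153/73563 + T))
V(1/170)/(-955) - 12384/8994 = (147126/(170*(-10153 + 73563/170)))/(-955) - 12384/8994 = (147126*(1/170)/(-10153 + 73563*(1/170)))*(-1/955) - 12384*1/8994 = (147126*(1/170)/(-10153 + 73563/170))*(-1/955) - 2064/1499 = (147126*(1/170)/(-1652447/170))*(-1/955) - 2064/1499 = (147126*(1/170)*(-170/1652447))*(-1/955) - 2064/1499 = -147126/1652447*(-1/955) - 2064/1499 = 147126/1578086885 - 2064/1499 = -3256950788766/2365552240615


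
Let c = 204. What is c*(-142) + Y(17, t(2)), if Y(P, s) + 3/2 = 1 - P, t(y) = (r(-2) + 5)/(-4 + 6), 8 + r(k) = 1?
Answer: -57971/2 ≈ -28986.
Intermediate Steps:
r(k) = -7 (r(k) = -8 + 1 = -7)
t(y) = -1 (t(y) = (-7 + 5)/(-4 + 6) = -2/2 = -2*1/2 = -1)
Y(P, s) = -1/2 - P (Y(P, s) = -3/2 + (1 - P) = -1/2 - P)
c*(-142) + Y(17, t(2)) = 204*(-142) + (-1/2 - 1*17) = -28968 + (-1/2 - 17) = -28968 - 35/2 = -57971/2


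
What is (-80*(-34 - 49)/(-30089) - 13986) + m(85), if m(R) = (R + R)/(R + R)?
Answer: -420801305/30089 ≈ -13985.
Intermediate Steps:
m(R) = 1 (m(R) = (2*R)/((2*R)) = (2*R)*(1/(2*R)) = 1)
(-80*(-34 - 49)/(-30089) - 13986) + m(85) = (-80*(-34 - 49)/(-30089) - 13986) + 1 = (-80*(-83)*(-1/30089) - 13986) + 1 = (6640*(-1/30089) - 13986) + 1 = (-6640/30089 - 13986) + 1 = -420831394/30089 + 1 = -420801305/30089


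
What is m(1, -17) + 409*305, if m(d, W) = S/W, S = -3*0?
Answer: 124745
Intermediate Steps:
S = 0
m(d, W) = 0 (m(d, W) = 0/W = 0)
m(1, -17) + 409*305 = 0 + 409*305 = 0 + 124745 = 124745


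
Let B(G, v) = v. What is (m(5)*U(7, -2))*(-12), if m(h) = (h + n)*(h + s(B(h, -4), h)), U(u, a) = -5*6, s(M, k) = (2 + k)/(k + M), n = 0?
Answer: 21600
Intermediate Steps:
s(M, k) = (2 + k)/(M + k)
U(u, a) = -30
m(h) = h*(h + (2 + h)/(-4 + h)) (m(h) = (h + 0)*(h + (2 + h)/(-4 + h)) = h*(h + (2 + h)/(-4 + h)))
(m(5)*U(7, -2))*(-12) = ((5*(2 + 5 + 5*(-4 + 5))/(-4 + 5))*(-30))*(-12) = ((5*(2 + 5 + 5*1)/1)*(-30))*(-12) = ((5*1*(2 + 5 + 5))*(-30))*(-12) = ((5*1*12)*(-30))*(-12) = (60*(-30))*(-12) = -1800*(-12) = 21600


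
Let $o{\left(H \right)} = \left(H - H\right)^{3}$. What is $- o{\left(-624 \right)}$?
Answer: $0$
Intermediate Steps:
$o{\left(H \right)} = 0$ ($o{\left(H \right)} = 0^{3} = 0$)
$- o{\left(-624 \right)} = \left(-1\right) 0 = 0$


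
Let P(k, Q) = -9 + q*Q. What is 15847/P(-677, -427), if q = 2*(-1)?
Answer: 1219/65 ≈ 18.754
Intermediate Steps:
q = -2
P(k, Q) = -9 - 2*Q
15847/P(-677, -427) = 15847/(-9 - 2*(-427)) = 15847/(-9 + 854) = 15847/845 = 15847*(1/845) = 1219/65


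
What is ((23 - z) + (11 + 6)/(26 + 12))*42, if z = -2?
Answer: 20307/19 ≈ 1068.8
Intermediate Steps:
((23 - z) + (11 + 6)/(26 + 12))*42 = ((23 - 1*(-2)) + (11 + 6)/(26 + 12))*42 = ((23 + 2) + 17/38)*42 = (25 + 17*(1/38))*42 = (25 + 17/38)*42 = (967/38)*42 = 20307/19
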